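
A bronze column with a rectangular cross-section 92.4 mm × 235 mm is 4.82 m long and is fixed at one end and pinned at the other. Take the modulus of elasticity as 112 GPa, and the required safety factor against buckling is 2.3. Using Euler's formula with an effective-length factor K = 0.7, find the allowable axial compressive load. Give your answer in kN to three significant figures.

Buckling occurs about the weak axis: I_min = h·b³/12 = 235×92.4³/12 = 1.545×10^7 mm⁴ (b = 92.4 mm is the smaller dimension).
Effective length L_e = KL = 0.7×4.82 m = 3374 mm.
Euler critical load P_cr = π²EI/L_e² = π²×112000×1.545×10^7/3374² = 1.500×10^6 N.
P_allow = P_cr/n = 1.500×10^6/2.3 = 652200 N.

P_allow = 652 kN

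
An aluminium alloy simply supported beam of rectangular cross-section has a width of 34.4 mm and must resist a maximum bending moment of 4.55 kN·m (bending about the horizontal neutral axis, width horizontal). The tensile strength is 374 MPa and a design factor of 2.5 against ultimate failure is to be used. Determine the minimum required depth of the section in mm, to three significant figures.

h = 72.8 mm

σ_allow = 374/2.5 = 149.6 MPa.
For a rectangular section σ = 6M/(bh²), so h² = 6M/(b σ_allow) = 6×4550000/(34.4×149.6) = 5305 mm².
h = 72.83 mm.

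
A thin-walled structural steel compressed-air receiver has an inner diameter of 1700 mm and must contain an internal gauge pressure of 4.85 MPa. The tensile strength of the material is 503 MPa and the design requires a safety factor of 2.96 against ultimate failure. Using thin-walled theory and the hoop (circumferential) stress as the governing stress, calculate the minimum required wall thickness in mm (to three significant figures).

σ_allow = 503/2.96 = 169.9 MPa.
Hoop stress σ_h = pD/(2t), so t = pD/(2σ_allow) = 4.85×1700/(2×169.9) = 24.26 mm.

t = 24.3 mm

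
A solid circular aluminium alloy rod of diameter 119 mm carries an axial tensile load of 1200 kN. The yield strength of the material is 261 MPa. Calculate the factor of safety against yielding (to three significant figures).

n = 2.42

A = πd²/4 = 11120 mm².
σ = F/A = 1200000/11120 = 107.9 MPa.
n = 261/107.9 = 2.419.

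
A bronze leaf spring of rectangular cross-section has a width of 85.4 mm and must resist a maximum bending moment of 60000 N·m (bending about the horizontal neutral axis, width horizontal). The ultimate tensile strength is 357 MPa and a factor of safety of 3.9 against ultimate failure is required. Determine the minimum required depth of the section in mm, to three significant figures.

σ_allow = 357/3.9 = 91.54 MPa.
For a rectangular section σ = 6M/(bh²), so h² = 6M/(b σ_allow) = 6×6.0000×10^7/(85.4×91.54) = 46050 mm².
h = 214.6 mm.

h = 215 mm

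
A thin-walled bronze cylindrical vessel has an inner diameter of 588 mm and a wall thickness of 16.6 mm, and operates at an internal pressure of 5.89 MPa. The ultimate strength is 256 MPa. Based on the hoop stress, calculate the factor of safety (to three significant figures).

n = 2.45

σ_h = pD/(2t) = 5.89×588/(2×16.6) = 104.3 MPa.
n = 256/104.3 = 2.454.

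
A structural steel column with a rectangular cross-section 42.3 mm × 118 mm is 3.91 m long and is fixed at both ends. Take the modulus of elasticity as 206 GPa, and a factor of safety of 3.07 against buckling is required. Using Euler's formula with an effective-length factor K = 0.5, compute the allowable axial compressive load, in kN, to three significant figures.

P_allow = 129 kN

Buckling occurs about the weak axis: I_min = h·b³/12 = 118×42.3³/12 = 744300 mm⁴ (b = 42.3 mm is the smaller dimension).
Effective length L_e = KL = 0.5×3.91 m = 1955 mm.
Euler critical load P_cr = π²EI/L_e² = π²×206000×744300/1955² = 395900 N.
P_allow = P_cr/n = 395900/3.07 = 129000 N.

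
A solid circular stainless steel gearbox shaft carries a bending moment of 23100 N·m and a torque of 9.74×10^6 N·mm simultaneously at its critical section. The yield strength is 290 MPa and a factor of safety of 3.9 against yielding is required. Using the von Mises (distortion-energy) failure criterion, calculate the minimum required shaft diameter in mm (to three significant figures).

d = 150 mm

σ_allow = σ_y/n = 290/3.9 = 74.36 MPa.
For a solid shaft σ_b = 32M/(πd³) and τ = 16T/(πd³), so the von Mises stress is σ' = (16/πd³)·√(4M²+3T²).
√(4M²+3T²) = √(4×(2.310×10^7)² + 3×(9.740×10^6)²) = 4.918×10^7 N·mm.
d³ = 16×4.918×10^7/(π×74.36) = 3.369×10^6 mm³.
d = 149.9 mm.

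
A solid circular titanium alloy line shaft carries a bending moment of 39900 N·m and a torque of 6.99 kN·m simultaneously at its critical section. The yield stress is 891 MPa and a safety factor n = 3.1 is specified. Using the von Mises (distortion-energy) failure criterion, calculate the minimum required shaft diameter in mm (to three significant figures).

σ_allow = σ_y/n = 891/3.1 = 287.4 MPa.
For a solid shaft σ_b = 32M/(πd³) and τ = 16T/(πd³), so the von Mises stress is σ' = (16/πd³)·√(4M²+3T²).
√(4M²+3T²) = √(4×(3.990×10^7)² + 3×(6.990×10^6)²) = 8.071×10^7 N·mm.
d³ = 16×8.071×10^7/(π×287.4) = 1.430×10^6 mm³.
d = 112.7 mm.

d = 113 mm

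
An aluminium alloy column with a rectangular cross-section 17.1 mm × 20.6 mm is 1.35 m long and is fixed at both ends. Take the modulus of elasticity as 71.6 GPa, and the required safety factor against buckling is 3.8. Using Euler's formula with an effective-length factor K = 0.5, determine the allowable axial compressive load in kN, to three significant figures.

Buckling occurs about the weak axis: I_min = h·b³/12 = 20.6×17.1³/12 = 8584 mm⁴ (b = 17.1 mm is the smaller dimension).
Effective length L_e = KL = 0.5×1.35 m = 675.0 mm.
Euler critical load P_cr = π²EI/L_e² = π²×71600×8584/675.0² = 13310 N.
P_allow = P_cr/n = 13310/3.8 = 3503 N.

P_allow = 3.50 kN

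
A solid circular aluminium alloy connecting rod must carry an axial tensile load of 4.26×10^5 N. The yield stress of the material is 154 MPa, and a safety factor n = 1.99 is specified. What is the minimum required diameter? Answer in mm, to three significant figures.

Allowable stress σ_allow = 154/1.99 = 77.39 MPa.
Required area A = F/σ_allow = 426000/77.39 = 5505 mm².
A = πd²/4 → d = √(4A/π) = 83.72 mm.

d = 83.7 mm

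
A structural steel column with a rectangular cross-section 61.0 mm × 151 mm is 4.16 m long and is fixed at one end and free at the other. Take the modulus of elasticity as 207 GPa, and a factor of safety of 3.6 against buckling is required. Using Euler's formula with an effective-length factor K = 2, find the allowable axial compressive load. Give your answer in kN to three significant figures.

P_allow = 23.4 kN

Buckling occurs about the weak axis: I_min = h·b³/12 = 151×61.0³/12 = 2.856×10^6 mm⁴ (b = 61.0 mm is the smaller dimension).
Effective length L_e = KL = 2×4.16 m = 8320 mm.
Euler critical load P_cr = π²EI/L_e² = π²×207000×2.856×10^6/8320² = 84300 N.
P_allow = P_cr/n = 84300/3.6 = 23420 N.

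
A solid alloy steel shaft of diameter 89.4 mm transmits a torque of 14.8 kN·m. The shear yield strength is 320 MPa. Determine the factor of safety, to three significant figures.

n = 3.03

τ = 16T/(πd³) = 16×1.4800×10^7/(π×89.4³) = 105.5 MPa.
n = τ_limit/τ = 320/105.5 = 3.033.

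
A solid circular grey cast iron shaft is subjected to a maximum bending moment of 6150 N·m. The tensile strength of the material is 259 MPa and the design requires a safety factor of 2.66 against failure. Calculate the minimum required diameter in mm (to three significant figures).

σ_allow = 259/2.66 = 97.37 MPa.
For a solid circular section σ = 32M/(πd³), so d³ = 32M/(π σ_allow) = 32×6150000/(π×97.37) = 643400 mm³.
d = 86.33 mm.

d = 86.3 mm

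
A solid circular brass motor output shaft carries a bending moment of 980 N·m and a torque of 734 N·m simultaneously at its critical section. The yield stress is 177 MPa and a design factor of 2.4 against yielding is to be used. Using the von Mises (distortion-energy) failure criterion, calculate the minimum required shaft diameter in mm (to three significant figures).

d = 54.4 mm

σ_allow = σ_y/n = 177/2.4 = 73.75 MPa.
For a solid shaft σ_b = 32M/(πd³) and τ = 16T/(πd³), so the von Mises stress is σ' = (16/πd³)·√(4M²+3T²).
√(4M²+3T²) = √(4×(980000)² + 3×(734000)²) = 2.336×10^6 N·mm.
d³ = 16×2.336×10^6/(π×73.75) = 161300 mm³.
d = 54.44 mm.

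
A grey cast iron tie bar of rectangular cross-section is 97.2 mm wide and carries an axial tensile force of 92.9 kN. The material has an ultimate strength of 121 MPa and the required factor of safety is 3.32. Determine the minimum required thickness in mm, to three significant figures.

t = 26.2 mm

σ_allow = 121/3.32 = 36.45 MPa.
Required area A = F/σ_allow = 92900/36.45 = 2549 mm².
t = A/w = 2549/97.2 = 26.22 mm.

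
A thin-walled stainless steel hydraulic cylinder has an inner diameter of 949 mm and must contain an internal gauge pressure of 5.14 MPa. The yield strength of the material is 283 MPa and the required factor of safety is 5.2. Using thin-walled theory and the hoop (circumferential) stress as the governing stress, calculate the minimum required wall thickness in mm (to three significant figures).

σ_allow = 283/5.2 = 54.42 MPa.
Hoop stress σ_h = pD/(2t), so t = pD/(2σ_allow) = 5.14×949/(2×54.42) = 44.81 mm.

t = 44.8 mm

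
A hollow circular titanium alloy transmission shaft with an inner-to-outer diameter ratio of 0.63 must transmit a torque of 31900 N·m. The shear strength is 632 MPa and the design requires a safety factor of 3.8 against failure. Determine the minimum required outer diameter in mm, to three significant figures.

τ_allow = 632/3.8 = 166.3 MPa.
For a hollow shaft τ = 16T/[πd_o³(1−k⁴)] with k = 0.63, so 1−k⁴ = 0.8425.
d_o³ = 16T/[π τ_allow (1−k⁴)] = 16×3.1900×10^7/(π×166.3×0.8425) = 1.160×10^6 mm³.
d_o = 105.1 mm.

d_o = 105 mm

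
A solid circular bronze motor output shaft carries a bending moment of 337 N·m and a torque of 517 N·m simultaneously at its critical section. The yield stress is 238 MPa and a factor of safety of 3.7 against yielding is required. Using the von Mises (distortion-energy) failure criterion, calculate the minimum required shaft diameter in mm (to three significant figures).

σ_allow = σ_y/n = 238/3.7 = 64.32 MPa.
For a solid shaft σ_b = 32M/(πd³) and τ = 16T/(πd³), so the von Mises stress is σ' = (16/πd³)·√(4M²+3T²).
√(4M²+3T²) = √(4×(337000)² + 3×(517000)²) = 1.121×10^6 N·mm.
d³ = 16×1.121×10^6/(π×64.32) = 88740 mm³.
d = 44.60 mm.

d = 44.6 mm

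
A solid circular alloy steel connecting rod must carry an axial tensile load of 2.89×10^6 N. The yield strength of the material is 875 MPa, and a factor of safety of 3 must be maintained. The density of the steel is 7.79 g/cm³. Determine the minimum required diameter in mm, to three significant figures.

Allowable stress σ_allow = 875/3 = 291.7 MPa.
Required area A = F/σ_allow = 2890000/291.7 = 9909 mm².
A = πd²/4 → d = √(4A/π) = 112.3 mm.

d = 112 mm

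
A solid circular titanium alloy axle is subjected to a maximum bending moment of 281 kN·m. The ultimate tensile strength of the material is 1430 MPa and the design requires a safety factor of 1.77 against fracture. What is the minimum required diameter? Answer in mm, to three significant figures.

σ_allow = 1430/1.77 = 807.9 MPa.
For a solid circular section σ = 32M/(πd³), so d³ = 32M/(π σ_allow) = 32×2.8100×10^8/(π×807.9) = 3.543×10^6 mm³.
d = 152.4 mm.

d = 152 mm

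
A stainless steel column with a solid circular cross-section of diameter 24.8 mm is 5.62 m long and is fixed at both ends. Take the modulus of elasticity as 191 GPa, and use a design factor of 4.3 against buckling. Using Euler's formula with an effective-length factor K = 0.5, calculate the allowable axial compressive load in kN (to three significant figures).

I = πd⁴/64 = π×24.8⁴/64 = 18570 mm⁴.
Effective length L_e = KL = 0.5×5.62 m = 2810 mm.
Euler critical load P_cr = π²EI/L_e² = π²×191000×18570/2810² = 4433 N.
P_allow = P_cr/n = 4433/4.3 = 1031 N.

P_allow = 1.03 kN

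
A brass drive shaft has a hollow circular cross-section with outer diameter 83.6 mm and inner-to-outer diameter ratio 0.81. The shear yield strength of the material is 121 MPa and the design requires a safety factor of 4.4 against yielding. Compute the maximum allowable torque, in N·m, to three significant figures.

τ_allow = 121/4.4 = 27.50 MPa.
For a hollow shaft T_allow = τ_allow·πd_o³(1−k⁴)/16 with 1−k⁴ = 0.5695, so πd_o³(1−k⁴)/16 = 65340 mm³.
T_allow = 27.50×65340 = 1.797×10^6 N·mm = 1797 N·m.

T_allow = 1800 N·m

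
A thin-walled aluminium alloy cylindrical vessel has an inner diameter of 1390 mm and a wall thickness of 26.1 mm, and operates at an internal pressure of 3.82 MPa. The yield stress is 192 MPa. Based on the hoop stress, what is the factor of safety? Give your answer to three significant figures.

σ_h = pD/(2t) = 3.82×1390/(2×26.1) = 101.7 MPa.
n = 192/101.7 = 1.888.

n = 1.89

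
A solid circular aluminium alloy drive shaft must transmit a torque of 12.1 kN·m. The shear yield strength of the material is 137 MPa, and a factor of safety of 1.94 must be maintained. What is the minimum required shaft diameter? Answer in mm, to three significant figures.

d = 95.6 mm

Allowable shear stress τ_allow = 137/1.94 = 70.62 MPa.
For a solid shaft τ = 16T/(πd³), so d³ = 16T/(π τ_allow) = 16×1.2100×10^7/(π×70.62) = 872600 mm³.
d = (872600)^(1/3) = 95.56 mm.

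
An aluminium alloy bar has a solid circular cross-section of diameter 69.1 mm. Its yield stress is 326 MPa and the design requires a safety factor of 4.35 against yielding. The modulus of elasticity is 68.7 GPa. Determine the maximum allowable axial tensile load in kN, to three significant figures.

σ_allow = 326/4.35 = 74.94 MPa.
A = πd²/4 = π×69.1²/4 = 3750 mm².
F_allow = σ_allow × A = 74.94×3750 = 281000 N.

F_allow = 281 kN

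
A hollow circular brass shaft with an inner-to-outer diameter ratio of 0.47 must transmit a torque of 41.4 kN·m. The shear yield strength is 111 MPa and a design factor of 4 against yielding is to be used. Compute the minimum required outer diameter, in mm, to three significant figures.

τ_allow = 111/4 = 27.75 MPa.
For a hollow shaft τ = 16T/[πd_o³(1−k⁴)] with k = 0.47, so 1−k⁴ = 0.9512.
d_o³ = 16T/[π τ_allow (1−k⁴)] = 16×4.1400×10^7/(π×27.75×0.9512) = 7.988×10^6 mm³.
d_o = 199.9 mm.

d_o = 200 mm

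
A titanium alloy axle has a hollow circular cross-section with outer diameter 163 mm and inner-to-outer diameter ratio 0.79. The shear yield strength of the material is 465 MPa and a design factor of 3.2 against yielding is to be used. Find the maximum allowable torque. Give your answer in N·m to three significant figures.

τ_allow = 465/3.2 = 145.3 MPa.
For a hollow shaft T_allow = τ_allow·πd_o³(1−k⁴)/16 with 1−k⁴ = 0.6105, so πd_o³(1−k⁴)/16 = 519100 mm³.
T_allow = 145.3×519100 = 7.544×10^7 N·mm = 75440 N·m.

T_allow = 75400 N·m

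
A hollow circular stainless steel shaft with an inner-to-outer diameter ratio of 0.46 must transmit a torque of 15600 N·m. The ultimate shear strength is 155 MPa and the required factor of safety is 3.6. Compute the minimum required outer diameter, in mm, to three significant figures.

d_o = 125 mm

τ_allow = 155/3.6 = 43.06 MPa.
For a hollow shaft τ = 16T/[πd_o³(1−k⁴)] with k = 0.46, so 1−k⁴ = 0.9552.
d_o³ = 16T/[π τ_allow (1−k⁴)] = 16×1.5600×10^7/(π×43.06×0.9552) = 1.932×10^6 mm³.
d_o = 124.5 mm.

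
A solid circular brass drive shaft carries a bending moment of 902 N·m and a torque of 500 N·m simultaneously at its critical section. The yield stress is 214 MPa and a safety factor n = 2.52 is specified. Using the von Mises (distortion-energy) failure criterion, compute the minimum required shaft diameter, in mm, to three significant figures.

d = 49.3 mm

σ_allow = σ_y/n = 214/2.52 = 84.92 MPa.
For a solid shaft σ_b = 32M/(πd³) and τ = 16T/(πd³), so the von Mises stress is σ' = (16/πd³)·√(4M²+3T²).
√(4M²+3T²) = √(4×(902000)² + 3×(500000)²) = 2.001×10^6 N·mm.
d³ = 16×2.001×10^6/(π×84.92) = 120000 mm³.
d = 49.33 mm.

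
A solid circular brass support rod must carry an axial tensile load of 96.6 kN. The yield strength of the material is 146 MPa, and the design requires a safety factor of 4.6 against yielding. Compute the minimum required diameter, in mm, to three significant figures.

Allowable stress σ_allow = 146/4.6 = 31.74 MPa.
Required area A = F/σ_allow = 96600/31.74 = 3044 mm².
A = πd²/4 → d = √(4A/π) = 62.25 mm.

d = 62.3 mm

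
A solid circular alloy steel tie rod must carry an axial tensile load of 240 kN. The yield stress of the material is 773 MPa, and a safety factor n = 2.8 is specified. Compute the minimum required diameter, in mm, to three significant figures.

d = 33.3 mm

Allowable stress σ_allow = 773/2.8 = 276.1 MPa.
Required area A = F/σ_allow = 240000/276.1 = 869.3 mm².
A = πd²/4 → d = √(4A/π) = 33.27 mm.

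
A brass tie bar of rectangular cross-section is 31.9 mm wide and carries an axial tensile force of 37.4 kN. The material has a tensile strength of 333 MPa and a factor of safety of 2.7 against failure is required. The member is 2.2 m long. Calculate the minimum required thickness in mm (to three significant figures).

t = 9.51 mm

σ_allow = 333/2.7 = 123.3 MPa.
Required area A = F/σ_allow = 37400/123.3 = 303.2 mm².
t = A/w = 303.2/31.9 = 9.506 mm.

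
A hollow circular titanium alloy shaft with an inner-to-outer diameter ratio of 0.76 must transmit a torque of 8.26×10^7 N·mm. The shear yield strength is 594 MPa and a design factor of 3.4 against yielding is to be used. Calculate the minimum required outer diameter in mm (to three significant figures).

τ_allow = 594/3.4 = 174.7 MPa.
For a hollow shaft τ = 16T/[πd_o³(1−k⁴)] with k = 0.76, so 1−k⁴ = 0.6664.
d_o³ = 16T/[π τ_allow (1−k⁴)] = 16×8.2600×10^7/(π×174.7×0.6664) = 3.613×10^6 mm³.
d_o = 153.5 mm.

d_o = 153 mm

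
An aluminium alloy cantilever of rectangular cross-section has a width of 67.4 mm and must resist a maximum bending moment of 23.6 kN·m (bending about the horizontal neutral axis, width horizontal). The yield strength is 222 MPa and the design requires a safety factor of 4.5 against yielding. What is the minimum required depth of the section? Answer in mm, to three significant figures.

σ_allow = 222/4.5 = 49.33 MPa.
For a rectangular section σ = 6M/(bh²), so h² = 6M/(b σ_allow) = 6×2.3600×10^7/(67.4×49.33) = 42590 mm².
h = 206.4 mm.

h = 206 mm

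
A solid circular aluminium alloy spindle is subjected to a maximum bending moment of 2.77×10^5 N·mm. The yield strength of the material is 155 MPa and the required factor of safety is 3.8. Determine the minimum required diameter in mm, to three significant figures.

σ_allow = 155/3.8 = 40.79 MPa.
For a solid circular section σ = 32M/(πd³), so d³ = 32M/(π σ_allow) = 32×277000/(π×40.79) = 69170 mm³.
d = 41.05 mm.

d = 41.0 mm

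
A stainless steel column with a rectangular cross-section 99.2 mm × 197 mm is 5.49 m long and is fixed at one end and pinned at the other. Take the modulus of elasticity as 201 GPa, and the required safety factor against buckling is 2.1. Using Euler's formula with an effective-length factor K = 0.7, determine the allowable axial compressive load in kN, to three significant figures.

Buckling occurs about the weak axis: I_min = h·b³/12 = 197×99.2³/12 = 1.603×10^7 mm⁴ (b = 99.2 mm is the smaller dimension).
Effective length L_e = KL = 0.7×5.49 m = 3843 mm.
Euler critical load P_cr = π²EI/L_e² = π²×201000×1.603×10^7/3843² = 2.153×10^6 N.
P_allow = P_cr/n = 2.153×10^6/2.1 = 1.025×10^6 N.

P_allow = 1030 kN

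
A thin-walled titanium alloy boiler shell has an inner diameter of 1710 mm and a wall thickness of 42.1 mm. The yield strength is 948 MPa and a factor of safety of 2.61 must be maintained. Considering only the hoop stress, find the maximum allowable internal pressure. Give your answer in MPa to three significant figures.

p_allow = 17.9 MPa

σ_allow = 948/2.61 = 363.2 MPa.
σ_h = pD/(2t) → p_allow = 2σ_allow t/D = 2×363.2×42.1/1710 = 17.88 MPa.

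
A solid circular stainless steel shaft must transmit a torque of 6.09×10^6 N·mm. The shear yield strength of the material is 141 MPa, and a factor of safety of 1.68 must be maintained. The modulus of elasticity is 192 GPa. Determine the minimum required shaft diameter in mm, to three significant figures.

Allowable shear stress τ_allow = 141/1.68 = 83.93 MPa.
For a solid shaft τ = 16T/(πd³), so d³ = 16T/(π τ_allow) = 16×6090000/(π×83.93) = 369600 mm³.
d = (369600)^(1/3) = 71.76 mm.

d = 71.8 mm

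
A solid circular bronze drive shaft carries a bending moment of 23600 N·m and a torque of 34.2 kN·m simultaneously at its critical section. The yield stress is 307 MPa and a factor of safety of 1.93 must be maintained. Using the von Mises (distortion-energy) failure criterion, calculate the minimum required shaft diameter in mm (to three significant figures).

d = 134 mm

σ_allow = σ_y/n = 307/1.93 = 159.1 MPa.
For a solid shaft σ_b = 32M/(πd³) and τ = 16T/(πd³), so the von Mises stress is σ' = (16/πd³)·√(4M²+3T²).
√(4M²+3T²) = √(4×(2.360×10^7)² + 3×(3.420×10^7)²) = 7.574×10^7 N·mm.
d³ = 16×7.574×10^7/(π×159.1) = 2.425×10^6 mm³.
d = 134.4 mm.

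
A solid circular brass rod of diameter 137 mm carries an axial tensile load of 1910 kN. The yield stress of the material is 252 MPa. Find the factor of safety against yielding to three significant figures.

A = πd²/4 = 14740 mm².
σ = F/A = 1910000/14740 = 129.6 MPa.
n = 252/129.6 = 1.945.

n = 1.94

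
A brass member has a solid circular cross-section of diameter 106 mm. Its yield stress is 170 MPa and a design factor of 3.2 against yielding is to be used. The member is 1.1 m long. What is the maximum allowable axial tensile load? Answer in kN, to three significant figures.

F_allow = 469 kN

σ_allow = 170/3.2 = 53.12 MPa.
A = πd²/4 = π×106²/4 = 8825 mm².
F_allow = σ_allow × A = 53.12×8825 = 468800 N.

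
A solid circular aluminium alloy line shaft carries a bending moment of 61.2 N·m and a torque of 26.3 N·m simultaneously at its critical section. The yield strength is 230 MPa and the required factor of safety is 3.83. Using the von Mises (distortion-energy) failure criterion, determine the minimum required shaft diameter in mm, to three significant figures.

d = 22.3 mm

σ_allow = σ_y/n = 230/3.83 = 60.05 MPa.
For a solid shaft σ_b = 32M/(πd³) and τ = 16T/(πd³), so the von Mises stress is σ' = (16/πd³)·√(4M²+3T²).
√(4M²+3T²) = √(4×(61200)² + 3×(26300)²) = 130600 N·mm.
d³ = 16×130600/(π×60.05) = 11080 mm³.
d = 22.29 mm.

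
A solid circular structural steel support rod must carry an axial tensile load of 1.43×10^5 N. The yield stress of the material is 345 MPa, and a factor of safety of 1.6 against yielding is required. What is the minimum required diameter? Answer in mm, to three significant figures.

d = 29.1 mm

Allowable stress σ_allow = 345/1.6 = 215.6 MPa.
Required area A = F/σ_allow = 143000/215.6 = 663.2 mm².
A = πd²/4 → d = √(4A/π) = 29.06 mm.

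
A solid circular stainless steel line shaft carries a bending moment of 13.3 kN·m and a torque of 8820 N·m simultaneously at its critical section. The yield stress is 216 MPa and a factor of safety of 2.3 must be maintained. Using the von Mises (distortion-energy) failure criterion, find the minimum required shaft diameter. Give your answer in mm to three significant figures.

d = 118 mm

σ_allow = σ_y/n = 216/2.3 = 93.91 MPa.
For a solid shaft σ_b = 32M/(πd³) and τ = 16T/(πd³), so the von Mises stress is σ' = (16/πd³)·√(4M²+3T²).
√(4M²+3T²) = √(4×(1.330×10^7)² + 3×(8.820×10^6)²) = 3.067×10^7 N·mm.
d³ = 16×3.067×10^7/(π×93.91) = 1.664×10^6 mm³.
d = 118.5 mm.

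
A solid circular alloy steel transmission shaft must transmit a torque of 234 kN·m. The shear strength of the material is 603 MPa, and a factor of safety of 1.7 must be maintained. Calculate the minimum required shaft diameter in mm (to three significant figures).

Allowable shear stress τ_allow = 603/1.7 = 354.7 MPa.
For a solid shaft τ = 16T/(πd³), so d³ = 16T/(π τ_allow) = 16×2.3400×10^8/(π×354.7) = 3.360×10^6 mm³.
d = (3.360×10^6)^(1/3) = 149.8 mm.

d = 150 mm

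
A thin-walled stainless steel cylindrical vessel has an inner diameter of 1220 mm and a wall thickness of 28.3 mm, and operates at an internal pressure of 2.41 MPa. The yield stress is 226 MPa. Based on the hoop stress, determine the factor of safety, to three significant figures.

n = 4.35

σ_h = pD/(2t) = 2.41×1220/(2×28.3) = 51.95 MPa.
n = 226/51.95 = 4.351.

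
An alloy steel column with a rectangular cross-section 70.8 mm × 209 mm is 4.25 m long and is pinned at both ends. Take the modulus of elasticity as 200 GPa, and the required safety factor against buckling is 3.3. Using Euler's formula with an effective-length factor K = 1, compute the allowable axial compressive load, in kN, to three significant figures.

Buckling occurs about the weak axis: I_min = h·b³/12 = 209×70.8³/12 = 6.181×10^6 mm⁴ (b = 70.8 mm is the smaller dimension).
Effective length L_e = KL = 1×4.25 m = 4250 mm.
Euler critical load P_cr = π²EI/L_e² = π²×200000×6.181×10^6/4250² = 675500 N.
P_allow = P_cr/n = 675500/3.3 = 204700 N.

P_allow = 205 kN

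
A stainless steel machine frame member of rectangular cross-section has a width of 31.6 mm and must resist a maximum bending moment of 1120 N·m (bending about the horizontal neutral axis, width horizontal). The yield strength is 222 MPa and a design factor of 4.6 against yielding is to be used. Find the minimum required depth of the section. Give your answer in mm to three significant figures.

σ_allow = 222/4.6 = 48.26 MPa.
For a rectangular section σ = 6M/(bh²), so h² = 6M/(b σ_allow) = 6×1120000/(31.6×48.26) = 4406 mm².
h = 66.38 mm.

h = 66.4 mm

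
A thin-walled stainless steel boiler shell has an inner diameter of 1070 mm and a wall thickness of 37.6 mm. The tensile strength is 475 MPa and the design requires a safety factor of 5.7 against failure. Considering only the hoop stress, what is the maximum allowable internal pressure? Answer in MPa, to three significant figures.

σ_allow = 475/5.7 = 83.33 MPa.
σ_h = pD/(2t) → p_allow = 2σ_allow t/D = 2×83.33×37.6/1070 = 5.857 MPa.

p_allow = 5.86 MPa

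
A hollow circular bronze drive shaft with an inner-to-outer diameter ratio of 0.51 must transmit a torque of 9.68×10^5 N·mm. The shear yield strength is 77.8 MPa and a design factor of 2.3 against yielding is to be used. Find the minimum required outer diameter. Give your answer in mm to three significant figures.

τ_allow = 77.8/2.3 = 33.83 MPa.
For a hollow shaft τ = 16T/[πd_o³(1−k⁴)] with k = 0.51, so 1−k⁴ = 0.9323.
d_o³ = 16T/[π τ_allow (1−k⁴)] = 16×968000/(π×33.83×0.9323) = 156300 mm³.
d_o = 53.87 mm.

d_o = 53.9 mm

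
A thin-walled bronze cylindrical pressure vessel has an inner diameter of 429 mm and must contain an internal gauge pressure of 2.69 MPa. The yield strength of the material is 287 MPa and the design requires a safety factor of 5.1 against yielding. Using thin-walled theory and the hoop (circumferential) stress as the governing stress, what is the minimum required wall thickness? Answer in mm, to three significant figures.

t = 10.3 mm

σ_allow = 287/5.1 = 56.27 MPa.
Hoop stress σ_h = pD/(2t), so t = pD/(2σ_allow) = 2.69×429/(2×56.27) = 10.25 mm.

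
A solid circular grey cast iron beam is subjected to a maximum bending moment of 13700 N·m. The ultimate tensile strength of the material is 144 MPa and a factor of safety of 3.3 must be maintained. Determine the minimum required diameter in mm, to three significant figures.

d = 147 mm

σ_allow = 144/3.3 = 43.64 MPa.
For a solid circular section σ = 32M/(πd³), so d³ = 32M/(π σ_allow) = 32×1.3700×10^7/(π×43.64) = 3.198×10^6 mm³.
d = 147.3 mm.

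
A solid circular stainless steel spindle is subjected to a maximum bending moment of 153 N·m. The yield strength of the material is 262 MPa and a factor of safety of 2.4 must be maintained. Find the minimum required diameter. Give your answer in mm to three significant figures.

d = 24.3 mm

σ_allow = 262/2.4 = 109.2 MPa.
For a solid circular section σ = 32M/(πd³), so d³ = 32M/(π σ_allow) = 32×153000/(π×109.2) = 14280 mm³.
d = 24.26 mm.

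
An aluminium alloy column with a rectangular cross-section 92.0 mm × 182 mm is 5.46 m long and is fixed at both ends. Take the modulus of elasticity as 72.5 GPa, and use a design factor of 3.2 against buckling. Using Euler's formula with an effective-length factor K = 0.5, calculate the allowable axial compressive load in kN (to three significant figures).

Buckling occurs about the weak axis: I_min = h·b³/12 = 182×92.0³/12 = 1.181×10^7 mm⁴ (b = 92.0 mm is the smaller dimension).
Effective length L_e = KL = 0.5×5.46 m = 2730 mm.
Euler critical load P_cr = π²EI/L_e² = π²×72500×1.181×10^7/2730² = 1.134×10^6 N.
P_allow = P_cr/n = 1.134×10^6/3.2 = 354300 N.

P_allow = 354 kN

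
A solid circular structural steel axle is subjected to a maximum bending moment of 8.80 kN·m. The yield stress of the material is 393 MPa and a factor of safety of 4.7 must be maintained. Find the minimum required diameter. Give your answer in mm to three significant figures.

d = 102 mm

σ_allow = 393/4.7 = 83.62 MPa.
For a solid circular section σ = 32M/(πd³), so d³ = 32M/(π σ_allow) = 32×8800000/(π×83.62) = 1.072×10^6 mm³.
d = 102.3 mm.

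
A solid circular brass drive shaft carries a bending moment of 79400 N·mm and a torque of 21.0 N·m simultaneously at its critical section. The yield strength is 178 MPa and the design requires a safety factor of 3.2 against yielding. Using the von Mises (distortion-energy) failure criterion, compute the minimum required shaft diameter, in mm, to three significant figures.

σ_allow = σ_y/n = 178/3.2 = 55.62 MPa.
For a solid shaft σ_b = 32M/(πd³) and τ = 16T/(πd³), so the von Mises stress is σ' = (16/πd³)·√(4M²+3T²).
√(4M²+3T²) = √(4×(79400)² + 3×(21000)²) = 162900 N·mm.
d³ = 16×162900/(π×55.62) = 14920 mm³.
d = 24.62 mm.

d = 24.6 mm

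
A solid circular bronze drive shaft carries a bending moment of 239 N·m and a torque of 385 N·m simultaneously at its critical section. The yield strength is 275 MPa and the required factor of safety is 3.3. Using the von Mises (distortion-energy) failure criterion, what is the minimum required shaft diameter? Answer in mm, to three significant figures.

d = 36.9 mm

σ_allow = σ_y/n = 275/3.3 = 83.33 MPa.
For a solid shaft σ_b = 32M/(πd³) and τ = 16T/(πd³), so the von Mises stress is σ' = (16/πd³)·√(4M²+3T²).
√(4M²+3T²) = √(4×(239000)² + 3×(385000)²) = 820500 N·mm.
d³ = 16×820500/(π×83.33) = 50140 mm³.
d = 36.88 mm.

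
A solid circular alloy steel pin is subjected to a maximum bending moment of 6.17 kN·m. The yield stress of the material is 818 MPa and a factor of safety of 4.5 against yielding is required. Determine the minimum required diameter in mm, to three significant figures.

σ_allow = 818/4.5 = 181.8 MPa.
For a solid circular section σ = 32M/(πd³), so d³ = 32M/(π σ_allow) = 32×6170000/(π×181.8) = 345700 mm³.
d = 70.19 mm.

d = 70.2 mm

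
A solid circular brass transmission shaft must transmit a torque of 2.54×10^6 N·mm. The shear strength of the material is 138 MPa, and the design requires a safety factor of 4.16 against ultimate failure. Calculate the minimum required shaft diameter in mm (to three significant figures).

Allowable shear stress τ_allow = 138/4.16 = 33.17 MPa.
For a solid shaft τ = 16T/(πd³), so d³ = 16T/(π τ_allow) = 16×2540000/(π×33.17) = 390000 mm³.
d = (390000)^(1/3) = 73.06 mm.

d = 73.1 mm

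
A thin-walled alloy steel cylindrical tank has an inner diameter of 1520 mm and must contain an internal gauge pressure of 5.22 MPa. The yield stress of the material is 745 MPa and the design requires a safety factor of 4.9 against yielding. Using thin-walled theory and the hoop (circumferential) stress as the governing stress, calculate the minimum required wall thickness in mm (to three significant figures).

σ_allow = 745/4.9 = 152.0 MPa.
Hoop stress σ_h = pD/(2t), so t = pD/(2σ_allow) = 5.22×1520/(2×152.0) = 26.09 mm.

t = 26.1 mm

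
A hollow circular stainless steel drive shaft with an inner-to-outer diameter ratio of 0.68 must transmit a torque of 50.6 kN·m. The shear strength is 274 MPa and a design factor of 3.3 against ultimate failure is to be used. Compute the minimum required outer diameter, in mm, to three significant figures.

d_o = 158 mm

τ_allow = 274/3.3 = 83.03 MPa.
For a hollow shaft τ = 16T/[πd_o³(1−k⁴)] with k = 0.68, so 1−k⁴ = 0.7862.
d_o³ = 16T/[π τ_allow (1−k⁴)] = 16×5.0600×10^7/(π×83.03×0.7862) = 3.948×10^6 mm³.
d_o = 158.0 mm.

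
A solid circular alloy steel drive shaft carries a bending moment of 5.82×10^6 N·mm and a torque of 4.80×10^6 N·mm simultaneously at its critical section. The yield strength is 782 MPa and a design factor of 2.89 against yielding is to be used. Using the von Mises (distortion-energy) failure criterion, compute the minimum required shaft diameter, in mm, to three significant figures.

σ_allow = σ_y/n = 782/2.89 = 270.6 MPa.
For a solid shaft σ_b = 32M/(πd³) and τ = 16T/(πd³), so the von Mises stress is σ' = (16/πd³)·√(4M²+3T²).
√(4M²+3T²) = √(4×(5.820×10^6)² + 3×(4.800×10^6)²) = 1.430×10^7 N·mm.
d³ = 16×1.430×10^7/(π×270.6) = 269200 mm³.
d = 64.57 mm.

d = 64.6 mm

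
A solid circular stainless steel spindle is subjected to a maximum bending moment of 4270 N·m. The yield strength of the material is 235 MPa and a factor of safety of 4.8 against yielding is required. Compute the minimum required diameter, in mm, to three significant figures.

d = 96.1 mm

σ_allow = 235/4.8 = 48.96 MPa.
For a solid circular section σ = 32M/(πd³), so d³ = 32M/(π σ_allow) = 32×4270000/(π×48.96) = 888400 mm³.
d = 96.13 mm.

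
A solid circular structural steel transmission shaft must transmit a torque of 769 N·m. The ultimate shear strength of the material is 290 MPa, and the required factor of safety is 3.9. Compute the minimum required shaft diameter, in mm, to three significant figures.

Allowable shear stress τ_allow = 290/3.9 = 74.36 MPa.
For a solid shaft τ = 16T/(πd³), so d³ = 16T/(π τ_allow) = 16×769000/(π×74.36) = 52670 mm³.
d = (52670)^(1/3) = 37.48 mm.

d = 37.5 mm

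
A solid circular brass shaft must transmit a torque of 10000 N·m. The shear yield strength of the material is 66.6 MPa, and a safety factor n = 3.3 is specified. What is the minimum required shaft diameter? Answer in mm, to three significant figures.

Allowable shear stress τ_allow = 66.6/3.3 = 20.18 MPa.
For a solid shaft τ = 16T/(πd³), so d³ = 16T/(π τ_allow) = 16×1.0000×10^7/(π×20.18) = 2.524×10^6 mm³.
d = (2.524×10^6)^(1/3) = 136.1 mm.

d = 136 mm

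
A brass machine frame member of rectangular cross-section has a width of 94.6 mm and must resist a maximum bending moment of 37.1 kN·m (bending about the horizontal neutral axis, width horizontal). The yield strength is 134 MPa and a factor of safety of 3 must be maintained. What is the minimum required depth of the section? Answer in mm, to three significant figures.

σ_allow = 134/3 = 44.67 MPa.
For a rectangular section σ = 6M/(bh²), so h² = 6M/(b σ_allow) = 6×3.7100×10^7/(94.6×44.67) = 52680 mm².
h = 229.5 mm.

h = 230 mm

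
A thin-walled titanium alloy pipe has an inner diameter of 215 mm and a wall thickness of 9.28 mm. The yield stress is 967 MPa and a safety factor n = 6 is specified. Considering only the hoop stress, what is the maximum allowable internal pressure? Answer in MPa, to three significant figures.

σ_allow = 967/6 = 161.2 MPa.
σ_h = pD/(2t) → p_allow = 2σ_allow t/D = 2×161.2×9.28/215 = 13.91 MPa.

p_allow = 13.9 MPa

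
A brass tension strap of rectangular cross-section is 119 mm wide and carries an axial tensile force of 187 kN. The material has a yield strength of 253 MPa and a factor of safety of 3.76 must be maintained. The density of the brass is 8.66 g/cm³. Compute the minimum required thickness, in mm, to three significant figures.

t = 23.4 mm

σ_allow = 253/3.76 = 67.29 MPa.
Required area A = F/σ_allow = 187000/67.29 = 2779 mm².
t = A/w = 2779/119 = 23.35 mm.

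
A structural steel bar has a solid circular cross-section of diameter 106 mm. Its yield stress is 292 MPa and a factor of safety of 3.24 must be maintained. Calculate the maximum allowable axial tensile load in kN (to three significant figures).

σ_allow = 292/3.24 = 90.12 MPa.
A = πd²/4 = π×106²/4 = 8825 mm².
F_allow = σ_allow × A = 90.12×8825 = 795300 N.

F_allow = 795 kN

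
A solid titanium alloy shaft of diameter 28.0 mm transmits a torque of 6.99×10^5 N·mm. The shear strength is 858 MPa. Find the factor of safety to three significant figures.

τ = 16T/(πd³) = 16×699000/(π×28.0³) = 162.2 MPa.
n = τ_limit/τ = 858/162.2 = 5.291.

n = 5.29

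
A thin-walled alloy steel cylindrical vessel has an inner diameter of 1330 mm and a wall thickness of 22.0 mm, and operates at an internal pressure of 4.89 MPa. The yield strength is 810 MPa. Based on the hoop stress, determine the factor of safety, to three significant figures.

σ_h = pD/(2t) = 4.89×1330/(2×22.0) = 147.8 MPa.
n = 810/147.8 = 5.480.

n = 5.48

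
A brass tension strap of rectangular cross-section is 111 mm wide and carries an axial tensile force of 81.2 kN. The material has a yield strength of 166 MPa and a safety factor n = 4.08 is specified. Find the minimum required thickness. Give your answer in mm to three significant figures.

t = 18.0 mm

σ_allow = 166/4.08 = 40.69 MPa.
Required area A = F/σ_allow = 81200/40.69 = 1996 mm².
t = A/w = 1996/111 = 17.98 mm.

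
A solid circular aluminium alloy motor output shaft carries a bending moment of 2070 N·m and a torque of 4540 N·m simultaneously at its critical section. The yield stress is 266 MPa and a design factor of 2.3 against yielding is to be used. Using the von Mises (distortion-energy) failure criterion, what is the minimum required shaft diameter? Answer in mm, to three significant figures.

σ_allow = σ_y/n = 266/2.3 = 115.7 MPa.
For a solid shaft σ_b = 32M/(πd³) and τ = 16T/(πd³), so the von Mises stress is σ' = (16/πd³)·√(4M²+3T²).
√(4M²+3T²) = √(4×(2.070×10^6)² + 3×(4.540×10^6)²) = 8.887×10^6 N·mm.
d³ = 16×8.887×10^6/(π×115.7) = 391300 mm³.
d = 73.15 mm.

d = 73.1 mm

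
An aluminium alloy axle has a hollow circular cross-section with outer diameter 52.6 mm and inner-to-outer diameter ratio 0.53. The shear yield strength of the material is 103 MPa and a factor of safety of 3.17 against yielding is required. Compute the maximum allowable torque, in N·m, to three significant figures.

τ_allow = 103/3.17 = 32.49 MPa.
For a hollow shaft T_allow = τ_allow·πd_o³(1−k⁴)/16 with 1−k⁴ = 0.9211, so πd_o³(1−k⁴)/16 = 26320 mm³.
T_allow = 32.49×26320 = 855200 N·mm = 855.2 N·m.

T_allow = 855 N·m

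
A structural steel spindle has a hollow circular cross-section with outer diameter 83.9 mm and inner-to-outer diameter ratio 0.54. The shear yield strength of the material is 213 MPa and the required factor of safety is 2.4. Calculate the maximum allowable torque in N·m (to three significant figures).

τ_allow = 213/2.4 = 88.75 MPa.
For a hollow shaft T_allow = τ_allow·πd_o³(1−k⁴)/16 with 1−k⁴ = 0.9150, so πd_o³(1−k⁴)/16 = 106100 mm³.
T_allow = 88.75×106100 = 9.417×10^6 N·mm = 9417 N·m.

T_allow = 9420 N·m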